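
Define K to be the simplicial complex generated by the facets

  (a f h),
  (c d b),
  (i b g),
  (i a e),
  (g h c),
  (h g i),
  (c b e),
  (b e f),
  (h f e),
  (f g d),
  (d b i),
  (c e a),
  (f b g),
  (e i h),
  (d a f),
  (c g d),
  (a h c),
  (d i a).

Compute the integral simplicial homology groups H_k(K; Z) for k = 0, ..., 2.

K has 9 vertices, 27 edges, 18 triangles.
rank ∂_0 = 0, rank ∂_1 = 8 ⇒ b_0 = 9 − 0 − 8 = 1; all invariant factors of ∂_1 are 1 so no torsion. So H_0 = Z.
rank ∂_1 = 8, rank ∂_2 = 18 ⇒ b_1 = 27 − 8 − 18 = 1; ∂_2 has invariant factor(s) [2] giving torsion. So H_1 = Z ⊕ Z/2Z.
rank ∂_2 = 18, rank ∂_3 = 0 ⇒ b_2 = 18 − 18 − 0 = 0. So H_2 = 0.

H_0 = Z,  H_1 = Z ⊕ Z/2Z,  H_2 = 0.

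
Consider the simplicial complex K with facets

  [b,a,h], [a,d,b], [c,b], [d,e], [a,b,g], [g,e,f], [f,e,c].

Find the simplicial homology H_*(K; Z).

Order the vertices as a < b < c < d < e < f < g < h. Listing each simplex with vertices in this order, K has dimension 2 with simplices:

  0-simplices (8): a, b, c, d, e, f, g, h
  1-simplices (14): ab, ad, ag, ah, bc, bd, bg, bh, ce, cf, de, ef, eg, fg
  2-simplices (5): abd, abg, abh, cef, efg

so the chain groups are C_0 ≅ Z^8, C_1 ≅ Z^14, C_2 ≅ Z^5.

∂_1: C_1 → C_0 sends each edge [p,q] (with p < q) to q − p.
This gives a 8×14 integer matrix of rank 7; reducing to Smith normal form yields diagonal entries (1,1,1,1,1,1,1).

∂_2: C_2 → C_1 sends each 2-simplex [p,q,r] to [q,r] − [p,r] + [p,q]. For instance
  ∂cef = ef − cf + ce,
  ∂efg = fg − eg + ef.
The resulting 14×5 matrix has rank 5, and its Smith normal form has invariant factors (1,1,1,1,1).

From H_k ≅ ker(∂_k) / im(∂_{k+1}) we obtain:

  H_0: rank C_0 − rank ∂_1 = 8 − 7 = 1, and the invariant factors of ∂_1 are all 1, so H_0 ≅ Z.
  H_1: rank ker ∂_1 − rank ∂_2 = (14 − 7) − 5 = 2, and the invariant factors of ∂_2 are all 1, so H_1 ≅ Z^2.
  H_2: rank ker ∂_2 − rank ∂_3 = (5 − 5) − 0 = 0, and there is no ∂_3, so H_2 ≅ 0.

As a check, the Euler characteristic is 8 − 14 + 5 = -1, which agrees with 1 − 2 + 0 = -1.

H_0 ≅ Z,  H_1 ≅ Z^2,  H_2 = 0.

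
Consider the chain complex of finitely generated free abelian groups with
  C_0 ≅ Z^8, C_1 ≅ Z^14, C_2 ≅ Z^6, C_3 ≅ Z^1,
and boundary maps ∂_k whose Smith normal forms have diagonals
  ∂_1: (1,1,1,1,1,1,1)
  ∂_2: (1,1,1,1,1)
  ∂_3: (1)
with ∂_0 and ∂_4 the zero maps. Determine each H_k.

H_0: b_0 = 8 − 0 − 7 = 1; torsion from ∂_1 factors > 1: none. So H_0 ≅ Z.
H_1: b_1 = 14 − 7 − 5 = 2; torsion from ∂_2 factors > 1: none. So H_1 ≅ Z^2.
H_2: b_2 = 6 − 5 − 1 = 0; torsion from ∂_3 factors > 1: none. So H_2 ≅ 0.
H_3: b_3 = 1 − 1 − 0 = 0; torsion from ∂_4 factors > 1: none. So H_3 ≅ 0.

H_0 ≅ Z,  H_1 ≅ Z^2,  H_2 = 0,  H_3 = 0.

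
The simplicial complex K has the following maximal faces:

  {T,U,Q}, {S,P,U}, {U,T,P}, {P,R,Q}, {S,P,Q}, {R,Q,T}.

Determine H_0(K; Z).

Fix the vertex order P < Q < R < S < T < U and write every simplex with vertices in increasing order. Then dim K = 2 and the simplices of K are:

  0-simplices (6): P, Q, R, S, T, U
  1-simplices (12): PQ, PR, PS, PT, PU, QR, QS, QT, QU, RT, SU, TU
  2-simplices (6): PQR, PQS, PSU, PTU, QRT, QTU

so the chain groups are C_0 ≅ Z^6, C_1 ≅ Z^12, C_2 ≅ Z^6.

Boundary ∂_1: C_1 → C_0 is given by ∂[p,q] = [q] − [p]. For instance
  ∂SU = U − S.
This gives a 6×12 integer matrix of rank 5; reducing to Smith normal form yields diagonal entries (1,1,1,1,1).

Boundary ∂_2: C_2 → C_1 maps a triangle to the signed sum of its edges. For instance
  ∂PQS = QS − PS + PQ,
  ∂PTU = TU − PU + PT.
The 12×6 boundary matrix has rank 6 and Smith normal form diag(1,1,1,1,1,1).

Reading off H_k = ker ∂_k / im ∂_{k+1}:

  H_0: rank C_0 − rank ∂_1 = 6 − 5 = 1, and the invariant factors of ∂_1 are all 1, so H_0 = Z.

H_0 ≅ Z.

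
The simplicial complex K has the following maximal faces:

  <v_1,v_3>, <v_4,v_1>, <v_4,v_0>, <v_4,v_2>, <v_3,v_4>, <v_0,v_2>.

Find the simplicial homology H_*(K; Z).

Order the vertices as v_0 < v_1 < v_2 < v_3 < v_4. Listing each simplex with vertices in this order, K has dimension 1 with simplices:

  0-simplices (5): [v_0], [v_1], [v_2], [v_3], [v_4]
  1-simplices (6): [v_0,v_2], [v_0,v_4], [v_1,v_3], [v_1,v_4], [v_2,v_4], [v_3,v_4]

so the chain groups are C_0 ≅ Z^5, C_1 ≅ Z^6.

∂_1: C_1 → C_0 sends each edge [p,q] (with p < q) to q − p.
This gives a 5×6 integer matrix of rank 4; reducing to Smith normal form yields diagonal entries (1,1,1,1).

Computing H_k = (kernel of ∂_k) / (image of ∂_{k+1}):

  H_0: rank C_0 − rank ∂_1 = 5 − 4 = 1, and the invariant factors of ∂_1 are all 1, so H_0 = Z.
  H_1: rank ker ∂_1 − rank ∂_2 = (6 − 4) − 0 = 2, and there is no ∂_2, so H_1 = Z^2.

H_0 = Z,  H_1 = Z^2.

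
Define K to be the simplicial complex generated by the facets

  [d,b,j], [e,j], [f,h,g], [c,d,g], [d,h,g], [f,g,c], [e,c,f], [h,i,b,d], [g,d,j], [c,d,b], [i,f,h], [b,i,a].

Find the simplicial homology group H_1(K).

H_1 = Z.

Order the vertices as a < b < c < d < e < f < g < h < i < j. Listing each simplex with vertices in this order, K has dimension 3 with simplices:

  0-simplices (10): a, b, c, d, e, f, g, h, i, j
  1-simplices (23): ab, ai, bc, bd, bh, bi, bj, cd, ce, cf, cg, dg, dh, di, dj, ef, ej, fg, fh, fi, gh, gj, hi
  2-simplices (14): abi, bcd, bdh, bdi, bdj, bhi, cdg, cef, cfg, dgh, dgj, dhi, fgh, fhi
  3-simplices (1): bdhi

giving chain groups C_0 ≅ Z^10, C_1 ≅ Z^23, C_2 ≅ Z^14, C_3 ≅ Z^1.

Boundary ∂_1: C_1 → C_0 maps an edge to its endpoints' difference, ∂[p,q] = q − p.
The 10×23 boundary matrix has rank 9 and Smith normal form diag(1,1,1,1,1,1,1,1,1).

Boundary ∂_2: C_2 → C_1 sends each 2-simplex [p,q,r] to [q,r] − [p,r] + [p,q]. For instance
  ∂bdi = di − bi + bd,
  ∂bdh = dh − bh + bd.
This gives a 23×14 integer matrix of rank 13; reducing to Smith normal form yields diagonal entries (1,1,1,1,1,1,1,1,1,1,1,1,1).

Boundary ∂_3: C_3 → C_2 sends each 3-simplex σ to the alternating sum Σ_i (−1)^i (σ with its i-th vertex removed). For instance
  ∂bdhi = dhi − bhi + bdi − bdh.
The 14×1 boundary matrix has rank 1 and Smith normal form diag(1).

From H_k ≅ ker(∂_k) / im(∂_{k+1}) we obtain:

  H_1: rank ker ∂_1 − rank ∂_2 = (23 − 9) − 13 = 1, and the invariant factors of ∂_2 are all 1, so H_1 ≅ Z.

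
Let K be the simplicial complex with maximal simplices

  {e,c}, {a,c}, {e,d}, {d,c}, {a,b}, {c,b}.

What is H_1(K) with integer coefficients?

H_1 = Z^2.

Take the total order a < b < c < d < e on the vertex set. Then K (dimension 1) consists of the simplices:

  0-simplices (5): a, b, c, d, e
  1-simplices (6): ab, ac, bc, cd, ce, de

Hence C_0 ≅ Z^5, C_1 ≅ Z^6.

∂_1: C_1 → C_0 sends each edge [p,q] (with p < q) to q − p. For instance
  ∂cd = d − c.
The 5×6 boundary matrix has rank 4 and Smith normal form diag(1,1,1,1).

Computing H_k = (kernel of ∂_k) / (image of ∂_{k+1}):

  H_1: rank ker ∂_1 − rank ∂_2 = (6 − 4) − 0 = 2, and there is no ∂_2, so H_1 = Z^2.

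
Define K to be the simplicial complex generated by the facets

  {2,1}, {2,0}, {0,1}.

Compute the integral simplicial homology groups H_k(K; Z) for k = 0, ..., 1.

H_0 ≅ Z,  H_1 ≅ Z.

Take the total order 0 < 1 < 2 on the vertex set. Then K (dimension 1) consists of the simplices:

  0-simplices (3): [0], [1], [2]
  1-simplices (3): [0,1], [0,2], [1,2]

so the chain groups are C_0 ≅ Z^3, C_1 ≅ Z^3.

The boundary map ∂_1: C_1 → C_0 sends each edge [p,q] (with p < q) to q − p.
As a 3×3 matrix over Z this has rank 2, with invariant factors (1,1).

From H_k ≅ ker(∂_k) / im(∂_{k+1}) we obtain:

  H_0: rank C_0 − rank ∂_1 = 3 − 2 = 1, and the invariant factors of ∂_1 are all 1, so H_0 = Z.
  H_1: rank ker ∂_1 − rank ∂_2 = (3 − 2) − 0 = 1, and there is no ∂_2, so H_1 = Z.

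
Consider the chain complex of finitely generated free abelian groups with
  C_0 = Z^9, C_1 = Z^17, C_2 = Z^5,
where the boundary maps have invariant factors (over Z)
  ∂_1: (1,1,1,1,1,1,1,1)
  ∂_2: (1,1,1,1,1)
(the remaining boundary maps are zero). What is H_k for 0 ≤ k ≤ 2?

H_0 ≅ Z,  H_1 ≅ Z^4,  H_2 = 0.

H_0: b_0 = 9 − 0 − 8 = 1; torsion from ∂_1 factors > 1: none. So H_0 ≅ Z.
H_1: b_1 = 17 − 8 − 5 = 4; torsion from ∂_2 factors > 1: none. So H_1 ≅ Z^4.
H_2: b_2 = 5 − 5 − 0 = 0; torsion from ∂_3 factors > 1: none. So H_2 ≅ 0.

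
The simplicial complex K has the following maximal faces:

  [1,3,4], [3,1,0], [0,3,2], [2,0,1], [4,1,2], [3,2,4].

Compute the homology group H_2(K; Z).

Take the total order 0 < 1 < 2 < 3 < 4 on the vertex set. Then K (dimension 2) consists of the simplices:

  0-simplices (5): [0], [1], [2], [3], [4]
  1-simplices (9): [0,1], [0,2], [0,3], [1,2], [1,3], [1,4], [2,3], [2,4], [3,4]
  2-simplices (6): [0,1,2], [0,1,3], [0,2,3], [1,2,4], [1,3,4], [2,3,4]

so the chain groups are C_0 ≅ Z^5, C_1 ≅ Z^9, C_2 ≅ Z^6.

Boundary ∂_1: C_1 → C_0 sends each edge [p,q] (with p < q) to q − p. For instance
  ∂[0,1] = [1] − [0].
The 5×9 boundary matrix has rank 4 and Smith normal form diag(1,1,1,1).

Boundary ∂_2: C_2 → C_1 acts by ∂[p,q,r] = [q,r] − [p,r] + [p,q]. For instance
  ∂[0,1,2] = [1,2] − [0,2] + [0,1],
  ∂[0,2,3] = [2,3] − [0,3] + [0,2].
The resulting 9×6 matrix has rank 5, and its Smith normal form has invariant factors (1,1,1,1,1).

Now H_k = ker ∂_k / im ∂_{k+1}, so:

  H_2: rank ker ∂_2 − rank ∂_3 = (6 − 5) − 0 = 1, and there is no ∂_3, so H_2 = Z.

(K is a triangulation of the 2-sphere S^2.)

H_2 ≅ Z.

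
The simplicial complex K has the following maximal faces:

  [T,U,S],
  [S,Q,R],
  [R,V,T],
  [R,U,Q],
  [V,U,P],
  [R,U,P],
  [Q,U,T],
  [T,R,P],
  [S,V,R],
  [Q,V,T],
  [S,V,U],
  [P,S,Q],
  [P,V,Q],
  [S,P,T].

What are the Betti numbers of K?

Order the vertices as P < Q < R < S < T < U < V. Listing each simplex with vertices in this order, K has dimension 2 with simplices:

  0-simplices (7): P, Q, R, S, T, U, V
  1-simplices (21): PQ, PR, PS, PT, PU, PV, QR, QS, QT, QU, QV, RS, RT, RU, RV, ST, SU, SV, TU, TV, UV
  2-simplices (14): PQS, PQV, PRT, PRU, PST, PUV, QRS, QRU, QTU, QTV, RSV, RTV, STU, SUV

Hence C_0 ≅ Z^7, C_1 ≅ Z^21, C_2 ≅ Z^14.

∂_1: C_1 → C_0 is given by ∂[p,q] = [q] − [p].
As a 7×21 matrix over Z this has rank 6, with invariant factors (1,1,1,1,1,1).

Boundary ∂_2: C_2 → C_1 sends each 2-simplex [p,q,r] to [q,r] − [p,r] + [p,q]. For instance
  ∂QRS = RS − QS + QR,
  ∂PQV = QV − PV + PQ.
The 21×14 boundary matrix has rank 13 and Smith normal form diag(1,1,1,1,1,1,1,1,1,1,1,1,1).

Now H_k = ker ∂_k / im ∂_{k+1}, so:

  H_0: rank C_0 − rank ∂_1 = 7 − 6 = 1, and the invariant factors of ∂_1 are all 1, so H_0 ≅ Z.
  H_1: rank ker ∂_1 − rank ∂_2 = (21 − 6) − 13 = 2, and the invariant factors of ∂_2 are all 1, so H_1 ≅ Z^2.
  H_2: rank ker ∂_2 − rank ∂_3 = (14 − 13) − 0 = 1, and there is no ∂_3, so H_2 ≅ Z.

As a check, the Euler characteristic is 7 − 21 + 14 = 0, which agrees with 1 − 2 + 1 = 0.
(K is a triangulation of the torus T^2.)

Hence the Betti numbers are b_0 = 1, b_1 = 2, b_2 = 1.

b_0 = 1, b_1 = 2, b_2 = 1.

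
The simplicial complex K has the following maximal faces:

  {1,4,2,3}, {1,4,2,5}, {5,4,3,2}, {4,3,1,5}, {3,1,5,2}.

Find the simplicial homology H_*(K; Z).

Order the vertices as 1 < 2 < 3 < 4 < 5. Listing each simplex with vertices in this order, K has dimension 3 with simplices:

  0-simplices (5): [1], [2], [3], [4], [5]
  1-simplices (10): [1,2], [1,3], [1,4], [1,5], [2,3], [2,4], [2,5], [3,4], [3,5], [4,5]
  2-simplices (10): [1,2,3], [1,2,4], [1,2,5], [1,3,4], [1,3,5], [1,4,5], [2,3,4], [2,3,5], [2,4,5], [3,4,5]
  3-simplices (5): [1,2,3,4], [1,2,3,5], [1,2,4,5], [1,3,4,5], [2,3,4,5]

Hence C_0 ≅ Z^5, C_1 ≅ Z^10, C_2 ≅ Z^10, C_3 ≅ Z^5.

Boundary ∂_1: C_1 → C_0 maps an edge to its endpoints' difference, ∂[p,q] = q − p. For instance
  ∂[3,4] = [4] − [3].
The 5×10 boundary matrix has rank 4 and Smith normal form diag(1,1,1,1).

Boundary ∂_2: C_2 → C_1 acts by ∂[p,q,r] = [q,r] − [p,r] + [p,q]. For instance
  ∂[1,3,5] = [3,5] − [1,5] + [1,3],
  ∂[1,4,5] = [4,5] − [1,5] + [1,4].
The 10×10 boundary matrix has rank 6 and Smith normal form diag(1,1,1,1,1,1).

The boundary map ∂_3: C_3 → C_2 sends each 3-simplex σ to the alternating sum Σ_i (−1)^i (σ with its i-th vertex removed). For instance
  ∂[2,3,4,5] = [3,4,5] − [2,4,5] + [2,3,5] − [2,3,4],
  ∂[1,3,4,5] = [3,4,5] − [1,4,5] + [1,3,5] − [1,3,4].
This gives a 10×5 integer matrix of rank 4; reducing to Smith normal form yields diagonal entries (1,1,1,1).

Now H_k = ker ∂_k / im ∂_{k+1}, so:

  H_0: rank C_0 − rank ∂_1 = 5 − 4 = 1, and the invariant factors of ∂_1 are all 1, so H_0 ≅ Z.
  H_1: rank ker ∂_1 − rank ∂_2 = (10 − 4) − 6 = 0, and the invariant factors of ∂_2 are all 1, so H_1 ≅ 0.
  H_2: rank ker ∂_2 − rank ∂_3 = (10 − 6) − 4 = 0, and the invariant factors of ∂_3 are all 1, so H_2 ≅ 0.
  H_3: rank ker ∂_3 − rank ∂_4 = (5 − 4) − 0 = 1, and there is no ∂_4, so H_3 ≅ Z.

(K is a triangulation of the 3-sphere S^3.)

H_0 ≅ Z,  H_1 = 0,  H_2 = 0,  H_3 ≅ Z.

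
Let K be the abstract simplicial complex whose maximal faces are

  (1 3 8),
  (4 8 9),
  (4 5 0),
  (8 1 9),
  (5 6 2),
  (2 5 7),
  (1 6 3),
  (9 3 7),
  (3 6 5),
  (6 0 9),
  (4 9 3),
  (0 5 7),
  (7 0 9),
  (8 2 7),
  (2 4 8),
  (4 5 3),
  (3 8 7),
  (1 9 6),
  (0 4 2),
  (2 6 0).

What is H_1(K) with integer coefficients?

H_1 = Z × Z/2.

Fix the vertex order 0 < 1 < 2 < 3 < 4 < 5 < 6 < 7 < 8 < 9 and write every simplex with vertices in increasing order. Then dim K = 2 and the simplices of K are:

  0-simplices (10): [0], [1], [2], [3], [4], [5], [6], [7], [8], [9]
  1-simplices (30): (30 of them)
  2-simplices (20): (20 of them)

so the chain groups are C_0 ≅ Z^10, C_1 ≅ Z^30, C_2 ≅ Z^20.

The boundary map ∂_1: C_1 → C_0 is given by ∂[p,q] = [q] − [p]. For instance
  ∂[3,7] = [7] − [3].
The 10×30 boundary matrix has rank 9 and Smith normal form diag(1,1,1,1,1,1,1,1,1).

The boundary map ∂_2: C_2 → C_1 maps a triangle to the signed sum of its edges. For instance
  ∂[0,2,6] = [2,6] − [0,6] + [0,2],
  ∂[4,8,9] = [8,9] − [4,9] + [4,8].
This gives a 30×20 integer matrix of rank 20; reducing to Smith normal form yields diagonal entries (1,1,1,1,1,1,1,1,1,1,1,1,1,1,1,1,1,1,1,2).

Computing H_k = (kernel of ∂_k) / (image of ∂_{k+1}):

  H_1: rank ker ∂_1 − rank ∂_2 = (30 − 9) − 20 = 1, and ∂_2 has invariant factor 2 > 1, so H_1 ≅ Z × Z/2.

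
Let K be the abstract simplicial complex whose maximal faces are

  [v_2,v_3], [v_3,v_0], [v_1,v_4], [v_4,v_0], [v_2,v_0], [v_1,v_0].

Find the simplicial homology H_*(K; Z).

Fix the vertex order v_0 < v_1 < v_2 < v_3 < v_4 and write every simplex with vertices in increasing order. Then dim K = 1 and the simplices of K are:

  0-simplices (5): [v_0], [v_1], [v_2], [v_3], [v_4]
  1-simplices (6): [v_0,v_1], [v_0,v_2], [v_0,v_3], [v_0,v_4], [v_1,v_4], [v_2,v_3]

giving chain groups C_0 ≅ Z^5, C_1 ≅ Z^6.

∂_1: C_1 → C_0 sends each edge [p,q] (with p < q) to q − p.
The resulting 5×6 matrix has rank 4, and its Smith normal form has invariant factors (1,1,1,1).

From H_k ≅ ker(∂_k) / im(∂_{k+1}) we obtain:

  H_0: rank C_0 − rank ∂_1 = 5 − 4 = 1, and the invariant factors of ∂_1 are all 1, so H_0 ≅ Z.
  H_1: rank ker ∂_1 − rank ∂_2 = (6 − 4) − 0 = 2, and there is no ∂_2, so H_1 ≅ Z^2.

H_0 = Z,  H_1 = Z^2.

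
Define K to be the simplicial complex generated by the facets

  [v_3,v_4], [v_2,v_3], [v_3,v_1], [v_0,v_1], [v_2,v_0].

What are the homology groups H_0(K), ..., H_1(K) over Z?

H_0 = Z,  H_1 = Z.

Order the vertices as v_0 < v_1 < v_2 < v_3 < v_4. Listing each simplex with vertices in this order, K has dimension 1 with simplices:

  0-simplices (5): [v_0], [v_1], [v_2], [v_3], [v_4]
  1-simplices (5): [v_0,v_1], [v_0,v_2], [v_1,v_3], [v_2,v_3], [v_3,v_4]

giving chain groups C_0 ≅ Z^5, C_1 ≅ Z^5.

The boundary map ∂_1: C_1 → C_0 is given by ∂[p,q] = [q] − [p]. For instance
  ∂[v_1,v_3] = [v_3] − [v_1].
The 5×5 boundary matrix has rank 4 and Smith normal form diag(1,1,1,1).

From H_k ≅ ker(∂_k) / im(∂_{k+1}) we obtain:

  H_0: rank C_0 − rank ∂_1 = 5 − 4 = 1, and the invariant factors of ∂_1 are all 1, so H_0 ≅ Z.
  H_1: rank ker ∂_1 − rank ∂_2 = (5 − 4) − 0 = 1, and there is no ∂_2, so H_1 ≅ Z.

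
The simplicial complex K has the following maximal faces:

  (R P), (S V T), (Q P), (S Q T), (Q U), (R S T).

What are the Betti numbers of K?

Fix the vertex order P < Q < R < S < T < U < V and write every simplex with vertices in increasing order. Then dim K = 2 and the simplices of K are:

  0-simplices (7): P, Q, R, S, T, U, V
  1-simplices (10): PQ, PR, QS, QT, QU, RS, RT, ST, SV, TV
  2-simplices (3): QST, RST, STV

so the chain groups are C_0 ≅ Z^7, C_1 ≅ Z^10, C_2 ≅ Z^3.

Boundary ∂_1: C_1 → C_0 sends each edge [p,q] (with p < q) to q − p.
The resulting 7×10 matrix has rank 6, and its Smith normal form has invariant factors (1,1,1,1,1,1).

The boundary map ∂_2: C_2 → C_1 sends each 2-simplex [p,q,r] to [q,r] − [p,r] + [p,q]. For instance
  ∂QST = ST − QT + QS,
  ∂RST = ST − RT + RS.
The resulting 10×3 matrix has rank 3, and its Smith normal form has invariant factors (1,1,1).

From H_k ≅ ker(∂_k) / im(∂_{k+1}) we obtain:

  H_0: rank C_0 − rank ∂_1 = 7 − 6 = 1, and the invariant factors of ∂_1 are all 1, so H_0 ≅ Z.
  H_1: rank ker ∂_1 − rank ∂_2 = (10 − 6) − 3 = 1, and the invariant factors of ∂_2 are all 1, so H_1 ≅ Z.
  H_2: rank ker ∂_2 − rank ∂_3 = (3 − 3) − 0 = 0, and there is no ∂_3, so H_2 ≅ 0.

Hence the Betti numbers are b_0 = 1, b_1 = 1, b_2 = 0.

b_0 = 1, b_1 = 1, b_2 = 0.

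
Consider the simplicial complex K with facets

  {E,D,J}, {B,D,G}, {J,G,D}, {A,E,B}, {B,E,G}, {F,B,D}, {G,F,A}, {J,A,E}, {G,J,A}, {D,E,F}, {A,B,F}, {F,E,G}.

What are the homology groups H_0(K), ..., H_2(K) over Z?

H_0 ≅ Z,  H_1 ≅ Z_2,  H_2 = 0.

We work with the vertex ordering A < B < D < E < F < G < J. The simplices of K, each written with vertices in increasing order, are:

  0-simplices (7): A, B, D, E, F, G, J
  1-simplices (18): AB, AE, AF, AG, AJ, BD, BE, BF, BG, DE, DF, DG, DJ, EF, EG, EJ, FG, GJ
  2-simplices (12): ABE, ABF, AEJ, AFG, AGJ, BDF, BDG, BEG, DEF, DEJ, DGJ, EFG

so the chain groups are C_0 ≅ Z^7, C_1 ≅ Z^18, C_2 ≅ Z^12.

The boundary map ∂_1: C_1 → C_0 maps an edge to its endpoints' difference, ∂[p,q] = q − p. For instance
  ∂AJ = J − A.
As a 7×18 matrix over Z this has rank 6, with invariant factors (1,1,1,1,1,1).

Boundary ∂_2: C_2 → C_1 acts by ∂[p,q,r] = [q,r] − [p,r] + [p,q]. For instance
  ∂ABF = BF − AF + AB,
  ∂DEF = EF − DF + DE.
This gives a 18×12 integer matrix of rank 12; reducing to Smith normal form yields diagonal entries (1,1,1,1,1,1,1,1,1,1,1,2).

Now H_k = ker ∂_k / im ∂_{k+1}, so:

  H_0: rank C_0 − rank ∂_1 = 7 − 6 = 1, and the invariant factors of ∂_1 are all 1, so H_0 ≅ Z.
  H_1: rank ker ∂_1 − rank ∂_2 = (18 − 6) − 12 = 0, and ∂_2 has invariant factor 2 > 1, so H_1 ≅ Z_2.
  H_2: rank ker ∂_2 − rank ∂_3 = (12 − 12) − 0 = 0, and there is no ∂_3, so H_2 ≅ 0.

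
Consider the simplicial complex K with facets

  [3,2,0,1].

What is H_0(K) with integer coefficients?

Order the vertices as 0 < 1 < 2 < 3. Listing each simplex with vertices in this order, K has dimension 3 with simplices:

  0-simplices (4): [0], [1], [2], [3]
  1-simplices (6): [0,1], [0,2], [0,3], [1,2], [1,3], [2,3]
  2-simplices (4): [0,1,2], [0,1,3], [0,2,3], [1,2,3]
  3-simplices (1): [0,1,2,3]

giving chain groups C_0 ≅ Z^4, C_1 ≅ Z^6, C_2 ≅ Z^4, C_3 ≅ Z^1.

The boundary map ∂_1: C_1 → C_0 maps an edge to its endpoints' difference, ∂[p,q] = q − p.
The 4×6 boundary matrix has rank 3 and Smith normal form diag(1,1,1).

Boundary ∂_2: C_2 → C_1 sends each 2-simplex [p,q,r] to [q,r] − [p,r] + [p,q]. For instance
  ∂[0,1,2] = [1,2] − [0,2] + [0,1],
  ∂[0,2,3] = [2,3] − [0,3] + [0,2].
This gives a 6×4 integer matrix of rank 3; reducing to Smith normal form yields diagonal entries (1,1,1).

∂_3: C_3 → C_2 sends each 3-simplex σ to the alternating sum Σ_i (−1)^i (σ with its i-th vertex removed). For instance
  ∂[0,1,2,3] = [1,2,3] − [0,2,3] + [0,1,3] − [0,1,2].
The resulting 4×1 matrix has rank 1, and its Smith normal form has invariant factors (1).

From H_k ≅ ker(∂_k) / im(∂_{k+1}) we obtain:

  H_0: rank C_0 − rank ∂_1 = 4 − 3 = 1, and the invariant factors of ∂_1 are all 1, so H_0 ≅ Z.

H_0 ≅ Z.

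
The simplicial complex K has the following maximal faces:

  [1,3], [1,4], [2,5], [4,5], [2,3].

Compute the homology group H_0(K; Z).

H_0 = Z.

Fix the vertex order 1 < 2 < 3 < 4 < 5 and write every simplex with vertices in increasing order. Then dim K = 1 and the simplices of K are:

  0-simplices (5): [1], [2], [3], [4], [5]
  1-simplices (5): [1,3], [1,4], [2,3], [2,5], [4,5]

Hence C_0 ≅ Z^5, C_1 ≅ Z^5.

The boundary map ∂_1: C_1 → C_0 is given by ∂[p,q] = [q] − [p]. For instance
  ∂[2,5] = [5] − [2].
The 5×5 boundary matrix has rank 4 and Smith normal form diag(1,1,1,1).

Reading off H_k = ker ∂_k / im ∂_{k+1}:

  H_0: rank C_0 − rank ∂_1 = 5 − 4 = 1, and the invariant factors of ∂_1 are all 1, so H_0 = Z.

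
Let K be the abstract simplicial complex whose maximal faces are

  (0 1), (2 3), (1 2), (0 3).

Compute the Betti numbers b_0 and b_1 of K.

We work with the vertex ordering 0 < 1 < 2 < 3. The simplices of K, each written with vertices in increasing order, are:

  0-simplices (4): [0], [1], [2], [3]
  1-simplices (4): [0,1], [0,3], [1,2], [2,3]

giving chain groups C_0 ≅ Z^4, C_1 ≅ Z^4.

∂_1: C_1 → C_0 maps an edge to its endpoints' difference, ∂[p,q] = q − p. For instance
  ∂[0,3] = [3] − [0].
The resulting 4×4 matrix has rank 3, and its Smith normal form has invariant factors (1,1,1).

Now H_k = ker ∂_k / im ∂_{k+1}, so:

  H_0: rank C_0 − rank ∂_1 = 4 − 3 = 1, and the invariant factors of ∂_1 are all 1, so H_0 ≅ Z.
  H_1: rank ker ∂_1 − rank ∂_2 = (4 − 3) − 0 = 1, and there is no ∂_2, so H_1 ≅ Z.

Hence the Betti numbers are b_0 = 1, b_1 = 1.

b_0 = 1, b_1 = 1.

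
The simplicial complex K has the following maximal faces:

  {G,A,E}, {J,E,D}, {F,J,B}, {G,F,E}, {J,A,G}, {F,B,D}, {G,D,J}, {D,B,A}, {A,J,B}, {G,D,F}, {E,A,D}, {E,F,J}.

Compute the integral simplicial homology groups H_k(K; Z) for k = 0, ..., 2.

H_0 ≅ Z,  H_1 ≅ Z_2,  H_2 = 0.

We work with the vertex ordering A < B < D < E < F < G < J. The simplices of K, each written with vertices in increasing order, are:

  0-simplices (7): A, B, D, E, F, G, J
  1-simplices (18): AB, AD, AE, AG, AJ, BD, BF, BJ, DE, DF, DG, DJ, EF, EG, EJ, FG, FJ, GJ
  2-simplices (12): ABD, ABJ, ADE, AEG, AGJ, BDF, BFJ, DEJ, DFG, DGJ, EFG, EFJ

giving chain groups C_0 ≅ Z^7, C_1 ≅ Z^18, C_2 ≅ Z^12.

Boundary ∂_1: C_1 → C_0 maps an edge to its endpoints' difference, ∂[p,q] = q − p. For instance
  ∂EF = F − E.
This gives a 7×18 integer matrix of rank 6; reducing to Smith normal form yields diagonal entries (1,1,1,1,1,1).

Boundary ∂_2: C_2 → C_1 acts by ∂[p,q,r] = [q,r] − [p,r] + [p,q]. For instance
  ∂EFJ = FJ − EJ + EF,
  ∂BDF = DF − BF + BD.
As a 18×12 matrix over Z this has rank 12, with invariant factors (1,1,1,1,1,1,1,1,1,1,1,2).

Computing H_k = (kernel of ∂_k) / (image of ∂_{k+1}):

  H_0: rank C_0 − rank ∂_1 = 7 − 6 = 1, and the invariant factors of ∂_1 are all 1, so H_0 = Z.
  H_1: rank ker ∂_1 − rank ∂_2 = (18 − 6) − 12 = 0, and ∂_2 has invariant factor 2 > 1, so H_1 = Z_2.
  H_2: rank ker ∂_2 − rank ∂_3 = (12 − 12) − 0 = 0, and there is no ∂_3, so H_2 = 0.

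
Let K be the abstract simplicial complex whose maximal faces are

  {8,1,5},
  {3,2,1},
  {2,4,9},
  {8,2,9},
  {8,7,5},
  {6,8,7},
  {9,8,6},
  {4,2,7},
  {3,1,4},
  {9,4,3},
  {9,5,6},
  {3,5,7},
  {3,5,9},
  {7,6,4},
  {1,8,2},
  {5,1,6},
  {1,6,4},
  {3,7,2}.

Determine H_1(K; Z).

H_1 = Z ⊕ Z/2.

We work with the vertex ordering 1 < 2 < 3 < 4 < 5 < 6 < 7 < 8 < 9. The simplices of K, each written with vertices in increasing order, are:

  0-simplices (9): [1], [2], [3], [4], [5], [6], [7], [8], [9]
  1-simplices (27): (27 of them)
  2-simplices (18): [1,2,3], [1,2,8], [1,3,4], [1,4,6], [1,5,6], [1,5,8], [2,3,7], [2,4,7], [2,4,9], [2,8,9], [3,4,9], [3,5,7], [3,5,9], [4,6,7], [5,6,9], [5,7,8], [6,7,8], [6,8,9]

so the chain groups are C_0 ≅ Z^9, C_1 ≅ Z^27, C_2 ≅ Z^18.

∂_1: C_1 → C_0 is given by ∂[p,q] = [q] − [p]. For instance
  ∂[2,7] = [7] − [2].
As a 9×27 matrix over Z this has rank 8, with invariant factors (1,1,1,1,1,1,1,1).

∂_2: C_2 → C_1 sends each 2-simplex [p,q,r] to [q,r] − [p,r] + [p,q]. For instance
  ∂[2,4,9] = [4,9] − [2,9] + [2,4],
  ∂[5,6,9] = [6,9] − [5,9] + [5,6].
This gives a 27×18 integer matrix of rank 18; reducing to Smith normal form yields diagonal entries (1,1,1,1,1,1,1,1,1,1,1,1,1,1,1,1,1,2).

Computing H_k = (kernel of ∂_k) / (image of ∂_{k+1}):

  H_1: rank ker ∂_1 − rank ∂_2 = (27 − 8) − 18 = 1, and ∂_2 has invariant factor 2 > 1, so H_1 = Z ⊕ Z/2.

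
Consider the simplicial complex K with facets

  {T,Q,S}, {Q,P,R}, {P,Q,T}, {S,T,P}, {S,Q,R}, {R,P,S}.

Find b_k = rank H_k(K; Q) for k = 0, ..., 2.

b_0 = 1, b_1 = 0, b_2 = 1.

Order the vertices as P < Q < R < S < T. Listing each simplex with vertices in this order, K has dimension 2 with simplices:

  0-simplices (5): P, Q, R, S, T
  1-simplices (9): PQ, PR, PS, PT, QR, QS, QT, RS, ST
  2-simplices (6): PQR, PQT, PRS, PST, QRS, QST

so the chain groups are C_0 ≅ Z^5, C_1 ≅ Z^9, C_2 ≅ Z^6.

Boundary ∂_1: C_1 → C_0 is given by ∂[p,q] = [q] − [p].
The 5×9 boundary matrix has rank 4 and Smith normal form diag(1,1,1,1).

Boundary ∂_2: C_2 → C_1 sends each 2-simplex [p,q,r] to [q,r] − [p,r] + [p,q]. For instance
  ∂PRS = RS − PS + PR,
  ∂QRS = RS − QS + QR.
This gives a 9×6 integer matrix of rank 5; reducing to Smith normal form yields diagonal entries (1,1,1,1,1).

Computing H_k = (kernel of ∂_k) / (image of ∂_{k+1}):

  H_0: rank C_0 − rank ∂_1 = 5 − 4 = 1, and the invariant factors of ∂_1 are all 1, so H_0 ≅ Z.
  H_1: rank ker ∂_1 − rank ∂_2 = (9 − 4) − 5 = 0, and the invariant factors of ∂_2 are all 1, so H_1 ≅ 0.
  H_2: rank ker ∂_2 − rank ∂_3 = (6 − 5) − 0 = 1, and there is no ∂_3, so H_2 ≅ Z.

Hence the Betti numbers are b_0 = 1, b_1 = 0, b_2 = 1.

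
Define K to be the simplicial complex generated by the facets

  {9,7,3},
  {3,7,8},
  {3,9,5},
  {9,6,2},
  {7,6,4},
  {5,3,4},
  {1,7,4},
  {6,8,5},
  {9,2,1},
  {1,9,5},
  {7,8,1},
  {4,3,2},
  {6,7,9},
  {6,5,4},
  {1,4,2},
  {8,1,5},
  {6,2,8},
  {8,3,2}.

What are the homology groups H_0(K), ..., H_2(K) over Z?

Take the total order 1 < 2 < 3 < 4 < 5 < 6 < 7 < 8 < 9 on the vertex set. Then K (dimension 2) consists of the simplices:

  0-simplices (9): [1], [2], [3], [4], [5], [6], [7], [8], [9]
  1-simplices (27): (27 of them)
  2-simplices (18): [1,2,4], [1,2,9], [1,4,7], [1,5,8], [1,5,9], [1,7,8], [2,3,4], [2,3,8], [2,6,8], [2,6,9], [3,4,5], [3,5,9], [3,7,8], [3,7,9], [4,5,6], [4,6,7], [5,6,8], [6,7,9]

Hence C_0 ≅ Z^9, C_1 ≅ Z^27, C_2 ≅ Z^18.

∂_1: C_1 → C_0 is given by ∂[p,q] = [q] − [p]. For instance
  ∂[5,6] = [6] − [5].
As a 9×27 matrix over Z this has rank 8, with invariant factors (1,1,1,1,1,1,1,1).

∂_2: C_2 → C_1 maps a triangle to the signed sum of its edges. For instance
  ∂[2,6,8] = [6,8] − [2,8] + [2,6],
  ∂[3,4,5] = [4,5] − [3,5] + [3,4].
This gives a 27×18 integer matrix of rank 17; reducing to Smith normal form yields diagonal entries (1,1,1,1,1,1,1,1,1,1,1,1,1,1,1,1,1).

Reading off H_k = ker ∂_k / im ∂_{k+1}:

  H_0: rank C_0 − rank ∂_1 = 9 − 8 = 1, and the invariant factors of ∂_1 are all 1, so H_0 ≅ Z.
  H_1: rank ker ∂_1 − rank ∂_2 = (27 − 8) − 17 = 2, and the invariant factors of ∂_2 are all 1, so H_1 ≅ Z^2.
  H_2: rank ker ∂_2 − rank ∂_3 = (18 − 17) − 0 = 1, and there is no ∂_3, so H_2 ≅ Z.

(K is a triangulation of the torus T^2.)

H_0 ≅ Z,  H_1 ≅ Z^2,  H_2 ≅ Z.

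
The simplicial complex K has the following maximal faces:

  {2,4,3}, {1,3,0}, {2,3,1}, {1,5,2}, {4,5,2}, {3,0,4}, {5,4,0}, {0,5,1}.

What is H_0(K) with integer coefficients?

H_0 = Z.

Fix the vertex order 0 < 1 < 2 < 3 < 4 < 5 and write every simplex with vertices in increasing order. Then dim K = 2 and the simplices of K are:

  0-simplices (6): [0], [1], [2], [3], [4], [5]
  1-simplices (12): [0,1], [0,3], [0,4], [0,5], [1,2], [1,3], [1,5], [2,3], [2,4], [2,5], [3,4], [4,5]
  2-simplices (8): [0,1,3], [0,1,5], [0,3,4], [0,4,5], [1,2,3], [1,2,5], [2,3,4], [2,4,5]

so the chain groups are C_0 ≅ Z^6, C_1 ≅ Z^12, C_2 ≅ Z^8.

Boundary ∂_1: C_1 → C_0 maps an edge to its endpoints' difference, ∂[p,q] = q − p. For instance
  ∂[0,1] = [1] − [0].
The 6×12 boundary matrix has rank 5 and Smith normal form diag(1,1,1,1,1).

Boundary ∂_2: C_2 → C_1 maps a triangle to the signed sum of its edges. For instance
  ∂[2,4,5] = [4,5] − [2,5] + [2,4],
  ∂[1,2,5] = [2,5] − [1,5] + [1,2].
The resulting 12×8 matrix has rank 7, and its Smith normal form has invariant factors (1,1,1,1,1,1,1).

From H_k ≅ ker(∂_k) / im(∂_{k+1}) we obtain:

  H_0: rank C_0 − rank ∂_1 = 6 − 5 = 1, and the invariant factors of ∂_1 are all 1, so H_0 ≅ Z.

(K is a triangulation of the 2-sphere S^2.)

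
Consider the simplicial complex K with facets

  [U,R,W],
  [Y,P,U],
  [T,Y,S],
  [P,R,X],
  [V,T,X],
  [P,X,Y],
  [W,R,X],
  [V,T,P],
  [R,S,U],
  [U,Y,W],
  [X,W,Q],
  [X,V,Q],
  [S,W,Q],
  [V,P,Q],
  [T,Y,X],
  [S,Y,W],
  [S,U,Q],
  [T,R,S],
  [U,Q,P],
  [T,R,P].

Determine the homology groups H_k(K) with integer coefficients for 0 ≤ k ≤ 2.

H_0 ≅ Z,  H_1 ≅ Z ⊕ Z/2Z,  H_2 = 0.

Take the total order P < Q < R < S < T < U < V < W < X < Y on the vertex set. Then K (dimension 2) consists of the simplices:

  0-simplices (10): P, Q, R, S, T, U, V, W, X, Y
  1-simplices (30): PQ, PR, PT, PU, PV, PX, PY, QS, QU, QV, QW, QX, RS, RT, RU, RW, RX, ST, SU, SW, SY, TV, TX, TY, UW, UY, VX, WX, WY, XY
  2-simplices (20): PQU, PQV, PRT, PRX, PTV, PUY, PXY, QSU, QSW, QVX, QWX, RST, RSU, RUW, RWX, STY, SWY, TVX, TXY, UWY

giving chain groups C_0 ≅ Z^10, C_1 ≅ Z^30, C_2 ≅ Z^20.

Boundary ∂_1: C_1 → C_0 maps an edge to its endpoints' difference, ∂[p,q] = q − p. For instance
  ∂SU = U − S.
The resulting 10×30 matrix has rank 9, and its Smith normal form has invariant factors (1,1,1,1,1,1,1,1,1).

∂_2: C_2 → C_1 acts by ∂[p,q,r] = [q,r] − [p,r] + [p,q]. For instance
  ∂SWY = WY − SY + SW,
  ∂QSU = SU − QU + QS.
The resulting 30×20 matrix has rank 20, and its Smith normal form has invariant factors (1,1,1,1,1,1,1,1,1,1,1,1,1,1,1,1,1,1,1,2).

Reading off H_k = ker ∂_k / im ∂_{k+1}:

  H_0: rank C_0 − rank ∂_1 = 10 − 9 = 1, and the invariant factors of ∂_1 are all 1, so H_0 = Z.
  H_1: rank ker ∂_1 − rank ∂_2 = (30 − 9) − 20 = 1, and ∂_2 has invariant factor 2 > 1, so H_1 = Z ⊕ Z/2Z.
  H_2: rank ker ∂_2 − rank ∂_3 = (20 − 20) − 0 = 0, and there is no ∂_3, so H_2 = 0.

As a check, the Euler characteristic is 10 − 30 + 20 = 0, which agrees with 1 − 1 + 0 = 0.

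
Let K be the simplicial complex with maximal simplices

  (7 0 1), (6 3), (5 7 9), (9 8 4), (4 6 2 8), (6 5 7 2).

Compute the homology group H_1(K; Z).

H_1 ≅ Z.

Order the vertices as 0 < 1 < 2 < 3 < 4 < 5 < 6 < 7 < 8 < 9. Listing each simplex with vertices in this order, K has dimension 3 with simplices:

  0-simplices (10): [0], [1], [2], [3], [4], [5], [6], [7], [8], [9]
  1-simplices (19): [0,1], [0,7], [1,7], [2,4], [2,5], [2,6], [2,7], [2,8], [3,6], [4,6], [4,8], [4,9], [5,6], [5,7], [5,9], [6,7], [6,8], [7,9], [8,9]
  2-simplices (11): [0,1,7], [2,4,6], [2,4,8], [2,5,6], [2,5,7], [2,6,7], [2,6,8], [4,6,8], [4,8,9], [5,6,7], [5,7,9]
  3-simplices (2): [2,4,6,8], [2,5,6,7]

Hence C_0 ≅ Z^10, C_1 ≅ Z^19, C_2 ≅ Z^11, C_3 ≅ Z^2.

The boundary map ∂_1: C_1 → C_0 maps an edge to its endpoints' difference, ∂[p,q] = q − p.
As a 10×19 matrix over Z this has rank 9, with invariant factors (1,1,1,1,1,1,1,1,1).

Boundary ∂_2: C_2 → C_1 sends each 2-simplex [p,q,r] to [q,r] − [p,r] + [p,q]. For instance
  ∂[5,6,7] = [6,7] − [5,7] + [5,6],
  ∂[2,5,6] = [5,6] − [2,6] + [2,5].
The 19×11 boundary matrix has rank 9 and Smith normal form diag(1,1,1,1,1,1,1,1,1).

∂_3: C_3 → C_2 sends each 3-simplex σ to the alternating sum Σ_i (−1)^i (σ with its i-th vertex removed). For instance
  ∂[2,4,6,8] = [4,6,8] − [2,6,8] + [2,4,8] − [2,4,6],
  ∂[2,5,6,7] = [5,6,7] − [2,6,7] + [2,5,7] − [2,5,6].
The 11×2 boundary matrix has rank 2 and Smith normal form diag(1,1).

From H_k ≅ ker(∂_k) / im(∂_{k+1}) we obtain:

  H_1: rank ker ∂_1 − rank ∂_2 = (19 − 9) − 9 = 1, and the invariant factors of ∂_2 are all 1, so H_1 ≅ Z.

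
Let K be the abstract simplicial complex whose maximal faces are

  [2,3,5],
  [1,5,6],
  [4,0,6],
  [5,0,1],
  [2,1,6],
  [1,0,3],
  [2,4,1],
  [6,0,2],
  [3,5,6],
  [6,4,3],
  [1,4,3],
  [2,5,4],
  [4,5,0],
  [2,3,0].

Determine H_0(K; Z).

K has 7 vertices, 21 edges, 14 triangles.
rank ∂_0 = 0, rank ∂_1 = 6 ⇒ b_0 = 7 − 0 − 6 = 1; all invariant factors of ∂_1 are 1 so no torsion. So H_0 ≅ Z.

H_0 = Z.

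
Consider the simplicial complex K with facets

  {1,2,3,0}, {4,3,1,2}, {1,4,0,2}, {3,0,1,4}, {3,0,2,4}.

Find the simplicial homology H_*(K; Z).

H_0 = Z,  H_1 = 0,  H_2 = 0,  H_3 = Z.

K has 5 vertices, 10 edges, 10 triangles, 5 3-simplices.
rank ∂_0 = 0, rank ∂_1 = 4 ⇒ b_0 = 5 − 0 − 4 = 1; all invariant factors of ∂_1 are 1 so no torsion. So H_0 = Z.
rank ∂_1 = 4, rank ∂_2 = 6 ⇒ b_1 = 10 − 4 − 6 = 0; all invariant factors of ∂_2 are 1 so no torsion. So H_1 = 0.
rank ∂_2 = 6, rank ∂_3 = 4 ⇒ b_2 = 10 − 6 − 4 = 0; all invariant factors of ∂_3 are 1 so no torsion. So H_2 = 0.
rank ∂_3 = 4, rank ∂_4 = 0 ⇒ b_3 = 5 − 4 − 0 = 1. So H_3 = Z.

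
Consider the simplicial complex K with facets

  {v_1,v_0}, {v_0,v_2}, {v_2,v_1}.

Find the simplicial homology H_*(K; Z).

We work with the vertex ordering v_0 < v_1 < v_2. The simplices of K, each written with vertices in increasing order, are:

  0-simplices (3): [v_0], [v_1], [v_2]
  1-simplices (3): [v_0,v_1], [v_0,v_2], [v_1,v_2]

Hence C_0 ≅ Z^3, C_1 ≅ Z^3.

Boundary ∂_1: C_1 → C_0 maps an edge to its endpoints' difference, ∂[p,q] = q − p. For instance
  ∂[v_0,v_1] = [v_1] − [v_0].
The resulting 3×3 matrix has rank 2, and its Smith normal form has invariant factors (1,1).

Now H_k = ker ∂_k / im ∂_{k+1}, so:

  H_0: rank C_0 − rank ∂_1 = 3 − 2 = 1, and the invariant factors of ∂_1 are all 1, so H_0 ≅ Z.
  H_1: rank ker ∂_1 − rank ∂_2 = (3 − 2) − 0 = 1, and there is no ∂_2, so H_1 ≅ Z.

As a check, the Euler characteristic is 3 − 3 = 0, which agrees with 1 − 1 = 0.
(K is a triangulation of the circle S^1.)

H_0 = Z,  H_1 = Z.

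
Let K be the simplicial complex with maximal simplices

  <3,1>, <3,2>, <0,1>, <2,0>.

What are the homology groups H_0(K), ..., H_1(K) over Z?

Fix the vertex order 0 < 1 < 2 < 3 and write every simplex with vertices in increasing order. Then dim K = 1 and the simplices of K are:

  0-simplices (4): [0], [1], [2], [3]
  1-simplices (4): [0,1], [0,2], [1,3], [2,3]

Hence C_0 ≅ Z^4, C_1 ≅ Z^4.

Boundary ∂_1: C_1 → C_0 maps an edge to its endpoints' difference, ∂[p,q] = q − p.
The resulting 4×4 matrix has rank 3, and its Smith normal form has invariant factors (1,1,1).

Reading off H_k = ker ∂_k / im ∂_{k+1}:

  H_0: rank C_0 − rank ∂_1 = 4 − 3 = 1, and the invariant factors of ∂_1 are all 1, so H_0 = Z.
  H_1: rank ker ∂_1 − rank ∂_2 = (4 − 3) − 0 = 1, and there is no ∂_2, so H_1 = Z.

H_0 ≅ Z,  H_1 ≅ Z.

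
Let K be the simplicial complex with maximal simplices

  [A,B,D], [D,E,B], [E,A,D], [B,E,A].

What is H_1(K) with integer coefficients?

Order the vertices as A < B < D < E. Listing each simplex with vertices in this order, K has dimension 2 with simplices:

  0-simplices (4): A, B, D, E
  1-simplices (6): AB, AD, AE, BD, BE, DE
  2-simplices (4): ABD, ABE, ADE, BDE

giving chain groups C_0 ≅ Z^4, C_1 ≅ Z^6, C_2 ≅ Z^4.

The boundary map ∂_1: C_1 → C_0 maps an edge to its endpoints' difference, ∂[p,q] = q − p. For instance
  ∂BE = E − B.
The resulting 4×6 matrix has rank 3, and its Smith normal form has invariant factors (1,1,1).

∂_2: C_2 → C_1 sends each 2-simplex [p,q,r] to [q,r] − [p,r] + [p,q]. For instance
  ∂ABD = BD − AD + AB,
  ∂BDE = DE − BE + BD.
The 6×4 boundary matrix has rank 3 and Smith normal form diag(1,1,1).

From H_k ≅ ker(∂_k) / im(∂_{k+1}) we obtain:

  H_1: rank ker ∂_1 − rank ∂_2 = (6 − 3) − 3 = 0, and the invariant factors of ∂_2 are all 1, so H_1 = 0.

H_1 ≅ 0.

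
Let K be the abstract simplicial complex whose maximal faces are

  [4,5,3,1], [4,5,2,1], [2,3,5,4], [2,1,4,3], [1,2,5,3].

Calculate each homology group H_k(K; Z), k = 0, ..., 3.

H_0 ≅ Z,  H_1 = 0,  H_2 = 0,  H_3 ≅ Z.

Order the vertices as 1 < 2 < 3 < 4 < 5. Listing each simplex with vertices in this order, K has dimension 3 with simplices:

  0-simplices (5): [1], [2], [3], [4], [5]
  1-simplices (10): [1,2], [1,3], [1,4], [1,5], [2,3], [2,4], [2,5], [3,4], [3,5], [4,5]
  2-simplices (10): [1,2,3], [1,2,4], [1,2,5], [1,3,4], [1,3,5], [1,4,5], [2,3,4], [2,3,5], [2,4,5], [3,4,5]
  3-simplices (5): [1,2,3,4], [1,2,3,5], [1,2,4,5], [1,3,4,5], [2,3,4,5]

giving chain groups C_0 ≅ Z^5, C_1 ≅ Z^10, C_2 ≅ Z^10, C_3 ≅ Z^5.

Boundary ∂_1: C_1 → C_0 is given by ∂[p,q] = [q] − [p].
The 5×10 boundary matrix has rank 4 and Smith normal form diag(1,1,1,1).

Boundary ∂_2: C_2 → C_1 acts by ∂[p,q,r] = [q,r] − [p,r] + [p,q]. For instance
  ∂[2,3,5] = [3,5] − [2,5] + [2,3],
  ∂[1,2,3] = [2,3] − [1,3] + [1,2].
As a 10×10 matrix over Z this has rank 6, with invariant factors (1,1,1,1,1,1).

∂_3: C_3 → C_2 sends each 3-simplex σ to the alternating sum Σ_i (−1)^i (σ with its i-th vertex removed). For instance
  ∂[1,2,3,4] = [2,3,4] − [1,3,4] + [1,2,4] − [1,2,3],
  ∂[2,3,4,5] = [3,4,5] − [2,4,5] + [2,3,5] − [2,3,4].
As a 10×5 matrix over Z this has rank 4, with invariant factors (1,1,1,1).

From H_k ≅ ker(∂_k) / im(∂_{k+1}) we obtain:

  H_0: rank C_0 − rank ∂_1 = 5 − 4 = 1, and the invariant factors of ∂_1 are all 1, so H_0 = Z.
  H_1: rank ker ∂_1 − rank ∂_2 = (10 − 4) − 6 = 0, and the invariant factors of ∂_2 are all 1, so H_1 = 0.
  H_2: rank ker ∂_2 − rank ∂_3 = (10 − 6) − 4 = 0, and the invariant factors of ∂_3 are all 1, so H_2 = 0.
  H_3: rank ker ∂_3 − rank ∂_4 = (5 − 4) − 0 = 1, and there is no ∂_4, so H_3 = Z.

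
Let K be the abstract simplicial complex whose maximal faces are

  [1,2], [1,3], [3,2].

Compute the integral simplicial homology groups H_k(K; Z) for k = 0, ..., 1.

H_0 ≅ Z,  H_1 ≅ Z.

Fix the vertex order 1 < 2 < 3 and write every simplex with vertices in increasing order. Then dim K = 1 and the simplices of K are:

  0-simplices (3): [1], [2], [3]
  1-simplices (3): [1,2], [1,3], [2,3]

Hence C_0 ≅ Z^3, C_1 ≅ Z^3.

∂_1: C_1 → C_0 is given by ∂[p,q] = [q] − [p].
As a 3×3 matrix over Z this has rank 2, with invariant factors (1,1).

From H_k ≅ ker(∂_k) / im(∂_{k+1}) we obtain:

  H_0: rank C_0 − rank ∂_1 = 3 − 2 = 1, and the invariant factors of ∂_1 are all 1, so H_0 = Z.
  H_1: rank ker ∂_1 − rank ∂_2 = (3 − 2) − 0 = 1, and there is no ∂_2, so H_1 = Z.

(K is a triangulation of the circle S^1.)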